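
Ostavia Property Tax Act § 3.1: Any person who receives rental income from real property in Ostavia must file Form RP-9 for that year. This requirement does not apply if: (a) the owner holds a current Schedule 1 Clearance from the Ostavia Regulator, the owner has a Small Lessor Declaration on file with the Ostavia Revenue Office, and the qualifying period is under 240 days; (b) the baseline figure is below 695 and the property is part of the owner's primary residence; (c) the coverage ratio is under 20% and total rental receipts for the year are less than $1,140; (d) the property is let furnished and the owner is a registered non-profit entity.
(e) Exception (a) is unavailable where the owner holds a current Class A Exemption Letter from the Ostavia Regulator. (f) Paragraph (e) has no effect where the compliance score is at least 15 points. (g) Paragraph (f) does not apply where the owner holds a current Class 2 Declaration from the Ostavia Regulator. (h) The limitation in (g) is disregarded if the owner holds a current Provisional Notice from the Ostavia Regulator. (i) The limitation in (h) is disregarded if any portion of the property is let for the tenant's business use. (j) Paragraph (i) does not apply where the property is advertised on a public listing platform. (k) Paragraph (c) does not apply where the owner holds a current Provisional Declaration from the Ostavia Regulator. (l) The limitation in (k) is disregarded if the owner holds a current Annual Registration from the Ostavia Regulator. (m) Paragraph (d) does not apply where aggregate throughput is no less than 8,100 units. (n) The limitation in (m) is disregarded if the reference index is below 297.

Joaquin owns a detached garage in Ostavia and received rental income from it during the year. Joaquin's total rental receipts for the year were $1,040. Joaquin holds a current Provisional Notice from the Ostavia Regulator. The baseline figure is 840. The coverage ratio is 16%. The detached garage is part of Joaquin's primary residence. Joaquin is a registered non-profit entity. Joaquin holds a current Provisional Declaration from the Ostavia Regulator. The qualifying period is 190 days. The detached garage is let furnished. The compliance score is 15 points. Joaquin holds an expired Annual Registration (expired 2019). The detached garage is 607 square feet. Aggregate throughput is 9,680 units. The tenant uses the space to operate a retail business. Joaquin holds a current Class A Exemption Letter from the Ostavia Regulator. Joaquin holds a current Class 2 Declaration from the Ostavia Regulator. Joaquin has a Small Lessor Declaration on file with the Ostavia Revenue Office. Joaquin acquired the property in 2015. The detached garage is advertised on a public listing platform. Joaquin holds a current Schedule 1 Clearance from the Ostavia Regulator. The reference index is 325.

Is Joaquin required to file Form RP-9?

Exception (a) is satisfied on its face — a current Schedule 1 Clearance is held; a Small Lessor Declaration is on file; the qualifying period is 190 days, under the 240 days limit. Under paragraphs (e)–(j): (e) operates (a current Class A Exemption Letter is held), but is set aside by (f): (f) applies — the compliance score is 15 points, meeting the 15 points threshold. (g) operates (a current Class 2 Declaration is held), but is overridden by (h): (h) operates against (g): a current Provisional Notice is held. (i) applies (the space is let for business use), but is set aside by (j): (j) operates against (i): the property is publicly advertised. Exception (a) stands.
Exception (b) fails — the baseline figure is 840, not below 695.
All of (c)'s requirements are met (the coverage ratio is 16%, under the 20% limit; total rental receipts for the year are $1,040, less than the $1,140 limit). However, paragraphs (k)–(l) must be considered: (k) applies — a current Provisional Declaration is held. (l), which would lift (k), is not triggered — the Annual Registration is not current. Exception (c) does not apply.
Exception (d): the property is let furnished; Joaquin is a registered non-profit — every condition holds. But applying paragraphs (m)–(n): (m) operates — aggregate throughput is 9,680 units, meeting the 8,100 units threshold. (n) is not engaged (the reference index is 325, not below 297), so (m) stands. (d) is therefore removed.

No — exception (a) applies; Joaquin is not required to file Form RP-9.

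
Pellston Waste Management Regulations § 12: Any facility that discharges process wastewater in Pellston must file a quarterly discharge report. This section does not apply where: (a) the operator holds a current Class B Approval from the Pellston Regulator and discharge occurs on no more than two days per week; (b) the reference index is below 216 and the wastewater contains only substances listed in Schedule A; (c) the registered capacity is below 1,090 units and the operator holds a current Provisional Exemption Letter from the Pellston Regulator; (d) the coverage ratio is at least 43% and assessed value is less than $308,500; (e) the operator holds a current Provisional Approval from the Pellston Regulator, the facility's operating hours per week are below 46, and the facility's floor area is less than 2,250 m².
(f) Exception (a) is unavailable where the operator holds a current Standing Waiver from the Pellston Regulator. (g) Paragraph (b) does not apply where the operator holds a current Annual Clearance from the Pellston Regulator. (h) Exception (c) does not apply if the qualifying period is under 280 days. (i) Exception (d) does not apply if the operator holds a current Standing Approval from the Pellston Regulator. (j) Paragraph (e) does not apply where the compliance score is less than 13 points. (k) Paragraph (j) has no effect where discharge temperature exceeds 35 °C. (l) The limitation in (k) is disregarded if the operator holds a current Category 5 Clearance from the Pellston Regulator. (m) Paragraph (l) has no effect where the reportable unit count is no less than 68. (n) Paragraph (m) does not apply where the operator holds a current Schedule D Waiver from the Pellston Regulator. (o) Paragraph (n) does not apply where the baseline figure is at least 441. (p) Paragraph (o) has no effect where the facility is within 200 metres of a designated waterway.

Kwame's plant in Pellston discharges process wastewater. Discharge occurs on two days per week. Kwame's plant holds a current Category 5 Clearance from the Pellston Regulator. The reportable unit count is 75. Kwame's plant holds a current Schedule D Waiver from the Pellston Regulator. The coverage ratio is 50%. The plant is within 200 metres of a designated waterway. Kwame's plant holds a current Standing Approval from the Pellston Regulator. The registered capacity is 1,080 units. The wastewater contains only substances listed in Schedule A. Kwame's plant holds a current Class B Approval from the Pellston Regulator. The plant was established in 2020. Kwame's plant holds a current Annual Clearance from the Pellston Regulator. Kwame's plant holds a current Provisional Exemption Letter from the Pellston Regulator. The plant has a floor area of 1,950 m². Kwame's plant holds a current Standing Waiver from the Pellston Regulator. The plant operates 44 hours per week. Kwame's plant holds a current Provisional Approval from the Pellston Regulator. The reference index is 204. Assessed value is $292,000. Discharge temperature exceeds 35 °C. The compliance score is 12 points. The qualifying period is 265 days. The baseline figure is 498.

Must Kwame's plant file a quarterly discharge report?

Yes — Kwame's plant must file a quarterly discharge report.

All of (a)'s requirements are met (a current Class B Approval is held; discharge occurs on no more than two days per week). Turning to paragraph (f): (f) operates against (a): a current Standing Waiver is held. So (a) is unavailable.
All of (b)'s requirements are met (the reference index is 204, below the 216 limit; the wastewater is Schedule-A-only). However, paragraph (g) must be considered: (g) operates — a current Annual Clearance is held. So (b) is unavailable.
Exception (c) is satisfied on its face — the registered capacity is 1,080 units, below the 1,090 units limit; a current Provisional Exemption Letter is held. Turning to paragraph (h): (h) operates against (c): the qualifying period is 265 days, under the 280 days limit. Exception (c) does not apply.
Exception (d): the coverage ratio is 50%, meeting the 43% threshold; assessed value is $292,000, less than the $308,500 limit — every condition holds. Turning to paragraph (i): (i) operates — a current Standing Approval is held. So (d) is unavailable.
Exception (e) is satisfied on its face — a current Provisional Approval is held; the facility's operating hours per week are 44, below the 46 limit; the facility's floor area is 1,950 m², less than the 2,250 m² limit. Turning to paragraphs (j)–(p): (j) operates — the compliance score is 12 points, less than the 13 points limit. (k) would limit (j) — discharge temperature exceeds 35 °C — but (l) sets (k) aside: (l) operates — a current Category 5 Clearance is held. (m) operates (the reportable unit count is 75, meeting the 68 threshold), but is itself disapplied by (n): (n) operates against (m): a current Schedule D Waiver is held. (o) is engaged (the baseline figure is 498, meeting the 441 threshold), but is overridden by (p): (p) operates against (o): the plant is within 200 m of a designated waterway. Exception (e) does not apply.
Every exception is unavailable, so the rule governs.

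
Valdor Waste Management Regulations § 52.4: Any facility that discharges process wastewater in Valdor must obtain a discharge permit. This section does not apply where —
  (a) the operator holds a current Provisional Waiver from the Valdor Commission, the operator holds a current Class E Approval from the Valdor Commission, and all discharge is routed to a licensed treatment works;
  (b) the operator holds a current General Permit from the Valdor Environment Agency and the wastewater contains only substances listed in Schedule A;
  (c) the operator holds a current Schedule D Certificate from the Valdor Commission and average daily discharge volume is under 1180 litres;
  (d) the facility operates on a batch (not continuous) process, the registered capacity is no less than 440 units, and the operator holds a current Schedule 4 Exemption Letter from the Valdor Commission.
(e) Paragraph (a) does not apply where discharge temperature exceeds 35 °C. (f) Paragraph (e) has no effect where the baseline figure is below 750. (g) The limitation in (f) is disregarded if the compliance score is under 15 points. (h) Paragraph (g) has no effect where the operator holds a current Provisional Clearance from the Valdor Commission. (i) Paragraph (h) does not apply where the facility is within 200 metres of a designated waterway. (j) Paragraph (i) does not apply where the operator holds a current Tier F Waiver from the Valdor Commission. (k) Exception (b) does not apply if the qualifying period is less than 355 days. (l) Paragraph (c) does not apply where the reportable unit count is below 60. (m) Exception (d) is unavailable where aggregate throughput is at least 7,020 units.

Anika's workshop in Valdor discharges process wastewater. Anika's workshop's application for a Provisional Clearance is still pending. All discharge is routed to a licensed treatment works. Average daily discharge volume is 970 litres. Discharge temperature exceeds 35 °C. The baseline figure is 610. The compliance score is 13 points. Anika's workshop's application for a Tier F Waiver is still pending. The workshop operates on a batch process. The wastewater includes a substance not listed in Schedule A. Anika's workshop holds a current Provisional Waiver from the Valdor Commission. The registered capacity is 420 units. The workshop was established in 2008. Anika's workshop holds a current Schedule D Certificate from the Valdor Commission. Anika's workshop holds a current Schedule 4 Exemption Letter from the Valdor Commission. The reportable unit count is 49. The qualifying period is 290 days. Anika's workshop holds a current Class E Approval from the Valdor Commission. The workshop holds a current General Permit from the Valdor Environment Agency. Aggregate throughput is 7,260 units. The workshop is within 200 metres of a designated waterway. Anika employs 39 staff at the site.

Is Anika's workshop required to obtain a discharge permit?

Exception (a)'s conditions are all satisfied: a current Provisional Waiver is held; a current Class E Approval is held; discharge is routed to a licensed treatment works. But: (e) operates against (a): discharge temperature exceeds 35 °C. (f) would limit (e) — the baseline figure is 610, below the 750 limit — but (g) sets (f) aside: (g) operates against (f): the compliance score is 13 points, under the 15 points limit. (h) is not engaged (there is no Provisional Clearance in force), so (g) stands. So (a) is unavailable.
Exception (b) does not apply: the wastewater includes a non-Schedule-A substance.
Exception (c): a current Schedule D Certificate is held; average daily discharge volume is 970 litres, under the 1180 litres limit — every condition holds. But: (l) operates against (c): the reportable unit count is 49, below the 60 limit. Exception (c) does not apply.
Exception (d) fails — the registered capacity is 420 units, short of 440 units.
No exception is made out. Anika's workshop falls within the general rule.

Yes — Anika's workshop must obtain a discharge permit.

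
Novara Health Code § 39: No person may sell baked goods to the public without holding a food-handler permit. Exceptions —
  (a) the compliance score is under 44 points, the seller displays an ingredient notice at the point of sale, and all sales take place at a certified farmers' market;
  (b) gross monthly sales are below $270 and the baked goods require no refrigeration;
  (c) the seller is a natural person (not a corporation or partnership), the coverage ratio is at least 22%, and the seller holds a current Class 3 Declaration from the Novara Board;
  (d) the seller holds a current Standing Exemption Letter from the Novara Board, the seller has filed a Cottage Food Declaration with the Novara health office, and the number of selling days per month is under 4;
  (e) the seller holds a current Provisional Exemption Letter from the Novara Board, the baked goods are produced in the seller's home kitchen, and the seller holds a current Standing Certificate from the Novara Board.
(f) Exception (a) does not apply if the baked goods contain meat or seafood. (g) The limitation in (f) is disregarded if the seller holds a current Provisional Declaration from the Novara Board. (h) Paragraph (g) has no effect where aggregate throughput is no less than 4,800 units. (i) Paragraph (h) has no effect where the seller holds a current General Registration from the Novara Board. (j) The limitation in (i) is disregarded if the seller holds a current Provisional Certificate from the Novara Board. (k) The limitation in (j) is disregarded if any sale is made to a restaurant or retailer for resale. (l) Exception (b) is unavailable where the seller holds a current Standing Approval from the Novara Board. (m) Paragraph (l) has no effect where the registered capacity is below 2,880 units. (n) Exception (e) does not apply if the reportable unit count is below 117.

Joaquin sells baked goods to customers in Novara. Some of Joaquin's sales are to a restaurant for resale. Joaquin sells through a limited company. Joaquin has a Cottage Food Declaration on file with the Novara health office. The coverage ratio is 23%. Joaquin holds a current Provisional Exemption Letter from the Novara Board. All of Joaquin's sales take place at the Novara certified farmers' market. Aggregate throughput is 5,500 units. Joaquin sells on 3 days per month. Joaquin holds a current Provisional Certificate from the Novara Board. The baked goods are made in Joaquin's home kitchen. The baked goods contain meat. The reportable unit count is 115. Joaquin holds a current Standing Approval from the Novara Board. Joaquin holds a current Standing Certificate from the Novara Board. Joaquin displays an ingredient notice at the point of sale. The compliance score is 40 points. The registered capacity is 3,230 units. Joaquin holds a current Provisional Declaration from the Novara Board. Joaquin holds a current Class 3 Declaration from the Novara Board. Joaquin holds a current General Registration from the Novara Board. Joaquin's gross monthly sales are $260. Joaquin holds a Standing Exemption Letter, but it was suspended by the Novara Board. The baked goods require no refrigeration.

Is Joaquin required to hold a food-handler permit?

Exception (a): the compliance score is 40 points, under the 44 points limit; an ingredient notice is displayed; all sales are at a certified farmers' market — every condition holds. Under paragraphs (f)–(k): (f) operates (the baked goods contain meat), but is itself disapplied by (g): (g) operates against (f): a current Provisional Declaration is held. (h) would limit (g) — aggregate throughput is 5,500 units, meeting the 4,800 units threshold — but (i) sets (h) aside: (i) applies — a current General Registration is held. (j) would limit (i) — a current Provisional Certificate is held — but (k) sets (j) aside: (k) operates — some sales are to a restaurant for resale. So (a) applies.
Exception (b): gross monthly sales are $260, below the $270 limit; the baked goods are shelf-stable — every condition holds. However, paragraphs (l)–(m) must be considered: (l) operates against (b): a current Standing Approval is held. (m), which would lift (l), is not triggered — the registered capacity is 3,230 units, not below 2,880 units. (b) is therefore removed.
Exception (c) requires that the seller is a natural person (not a corporation or partnership); but the seller operates through a limited company, so (c) is unavailable.
Exception (d) does not apply: no current Standing Exemption Letter is held.
Exception (e): a current Provisional Exemption Letter is held; the baked goods are home-kitchen produced; a current Standing Certificate is held — every condition holds. However, paragraph (n) must be considered: (n) operates against (e): the reportable unit count is 115, below the 117 limit. Exception (e) does not apply.

No — exception (a) applies; Joaquin is not required to hold a food-handler permit.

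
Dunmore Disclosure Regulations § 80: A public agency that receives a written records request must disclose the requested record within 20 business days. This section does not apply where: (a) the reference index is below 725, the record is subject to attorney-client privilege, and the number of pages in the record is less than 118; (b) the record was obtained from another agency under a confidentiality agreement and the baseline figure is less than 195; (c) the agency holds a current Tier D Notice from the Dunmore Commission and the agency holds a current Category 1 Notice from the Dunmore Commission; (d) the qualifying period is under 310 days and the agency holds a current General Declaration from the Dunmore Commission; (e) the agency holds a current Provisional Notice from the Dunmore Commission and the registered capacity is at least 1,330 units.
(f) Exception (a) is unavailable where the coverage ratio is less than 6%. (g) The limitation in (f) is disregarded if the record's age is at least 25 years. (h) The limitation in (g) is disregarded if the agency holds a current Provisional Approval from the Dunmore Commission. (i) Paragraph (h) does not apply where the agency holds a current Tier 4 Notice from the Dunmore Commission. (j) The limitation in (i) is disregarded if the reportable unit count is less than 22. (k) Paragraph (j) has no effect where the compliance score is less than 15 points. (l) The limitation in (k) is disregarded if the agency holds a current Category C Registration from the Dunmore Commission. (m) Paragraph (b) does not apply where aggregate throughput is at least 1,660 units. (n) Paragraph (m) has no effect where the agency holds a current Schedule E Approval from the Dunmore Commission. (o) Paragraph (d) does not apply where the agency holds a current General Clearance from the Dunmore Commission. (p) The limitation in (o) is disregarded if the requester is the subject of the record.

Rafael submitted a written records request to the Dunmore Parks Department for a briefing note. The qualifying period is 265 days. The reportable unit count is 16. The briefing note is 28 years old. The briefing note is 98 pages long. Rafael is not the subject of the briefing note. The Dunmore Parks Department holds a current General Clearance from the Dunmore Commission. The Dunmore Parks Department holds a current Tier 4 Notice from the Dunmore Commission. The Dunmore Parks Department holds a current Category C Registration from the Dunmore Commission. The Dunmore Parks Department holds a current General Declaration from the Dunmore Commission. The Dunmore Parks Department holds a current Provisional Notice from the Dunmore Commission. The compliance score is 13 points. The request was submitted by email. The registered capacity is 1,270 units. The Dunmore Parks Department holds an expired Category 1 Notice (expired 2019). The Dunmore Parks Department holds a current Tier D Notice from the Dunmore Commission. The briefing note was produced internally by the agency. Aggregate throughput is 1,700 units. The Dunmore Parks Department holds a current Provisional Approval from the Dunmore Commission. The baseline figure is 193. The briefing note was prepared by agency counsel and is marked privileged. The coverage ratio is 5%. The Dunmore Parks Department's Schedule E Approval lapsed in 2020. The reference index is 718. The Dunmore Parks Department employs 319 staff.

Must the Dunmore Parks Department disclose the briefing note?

Yes — the Dunmore Parks Department must disclose the briefing note.

Exception (a): the reference index is 718, below the 725 limit; the briefing note is privileged; the number of pages in the record is 98, less than the 118 limit — every condition holds. But applying paragraphs (f)–(l): (f) is triggered — the coverage ratio is 5%, less than the 6% limit. (g) is engaged (the record's age is 28 years, meeting the 25 years threshold), but is itself disapplied by (h): (h) operates against (g): a current Provisional Approval is held. (i) would limit (h) — a current Tier 4 Notice is held — but (j) sets (i) aside: (j) operates against (i): the reportable unit count is 16, less than the 22 limit. (k) would limit (j) — the compliance score is 13 points, less than the 15 points limit — but (l) sets (k) aside: (l) operates against (k): a current Category C Registration is held. So (a) is unavailable.
Exception (b) requires that the record was obtained from another agency under a confidentiality agreement; but the briefing note was produced internally, so (b) is unavailable.
Exception (c) does not apply: there is no Category 1 Notice in force.
Exception (d)'s conditions are all satisfied: the qualifying period is 265 days, under the 310 days limit; a current General Declaration is held. Turning to paragraphs (o)–(p): (o) operates against (d): a current General Clearance is held. (p) is inapplicable (Rafael is not the subject of the briefing note), so (o) stands. Exception (d) does not apply.
Exception (e) requires that the registered capacity is at least 1,330 units; but the registered capacity is 1,270 units, short of 1,330 units, so (e) is unavailable.
None of the exceptions is available; § 80 applies in full.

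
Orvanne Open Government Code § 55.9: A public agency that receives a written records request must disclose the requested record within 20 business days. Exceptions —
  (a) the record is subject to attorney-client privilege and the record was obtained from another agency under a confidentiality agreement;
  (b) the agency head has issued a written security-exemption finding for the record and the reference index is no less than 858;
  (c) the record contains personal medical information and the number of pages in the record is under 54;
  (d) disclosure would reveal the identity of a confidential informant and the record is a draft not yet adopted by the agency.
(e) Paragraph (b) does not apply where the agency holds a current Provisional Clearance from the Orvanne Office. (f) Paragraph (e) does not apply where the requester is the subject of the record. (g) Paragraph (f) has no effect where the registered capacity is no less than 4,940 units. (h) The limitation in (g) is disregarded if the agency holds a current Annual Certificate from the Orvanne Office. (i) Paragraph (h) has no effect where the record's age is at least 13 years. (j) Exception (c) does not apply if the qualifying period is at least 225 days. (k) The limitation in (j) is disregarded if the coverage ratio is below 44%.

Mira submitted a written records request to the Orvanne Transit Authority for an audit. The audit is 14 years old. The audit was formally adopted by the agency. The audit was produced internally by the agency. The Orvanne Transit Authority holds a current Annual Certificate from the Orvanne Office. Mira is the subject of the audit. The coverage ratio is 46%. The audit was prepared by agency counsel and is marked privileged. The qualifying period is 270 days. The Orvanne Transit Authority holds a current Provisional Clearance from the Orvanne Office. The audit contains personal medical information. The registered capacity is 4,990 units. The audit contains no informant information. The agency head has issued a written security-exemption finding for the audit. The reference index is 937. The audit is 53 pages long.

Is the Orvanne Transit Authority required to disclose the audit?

Exception (a) fails — the audit was produced internally.
Exception (b) is satisfied on its face — a written security-exemption finding has been issued; the reference index is 937, meeting the 858 threshold. Turning to paragraphs (e)–(i): (e) operates against (b): a current Provisional Clearance is held. (f) would limit (e) — Mira is the subject of the audit — but (g) sets (f) aside: (g) operates against (f): the registered capacity is 4,990 units, meeting the 4,940 units threshold. (h) would limit (g) — a current Annual Certificate is held — but (i) sets (h) aside: (i) operates against (h): the record's age is 14 years, meeting the 13 years threshold. (b) is therefore removed.
Exception (c) is satisfied on its face — the audit contains personal medical information; the number of pages in the record is 53, under the 54 limit. But: (j) operates against (c): the qualifying period is 270 days, meeting the 225 days threshold. (k), which would lift (j), is inapplicable — the coverage ratio is 46%, not below 44%. Exception (c) does not apply.
Exception (d) fails — the audit contains no informant information.
Every exception is unavailable, so the rule governs.

Yes — the Orvanne Transit Authority must disclose the audit.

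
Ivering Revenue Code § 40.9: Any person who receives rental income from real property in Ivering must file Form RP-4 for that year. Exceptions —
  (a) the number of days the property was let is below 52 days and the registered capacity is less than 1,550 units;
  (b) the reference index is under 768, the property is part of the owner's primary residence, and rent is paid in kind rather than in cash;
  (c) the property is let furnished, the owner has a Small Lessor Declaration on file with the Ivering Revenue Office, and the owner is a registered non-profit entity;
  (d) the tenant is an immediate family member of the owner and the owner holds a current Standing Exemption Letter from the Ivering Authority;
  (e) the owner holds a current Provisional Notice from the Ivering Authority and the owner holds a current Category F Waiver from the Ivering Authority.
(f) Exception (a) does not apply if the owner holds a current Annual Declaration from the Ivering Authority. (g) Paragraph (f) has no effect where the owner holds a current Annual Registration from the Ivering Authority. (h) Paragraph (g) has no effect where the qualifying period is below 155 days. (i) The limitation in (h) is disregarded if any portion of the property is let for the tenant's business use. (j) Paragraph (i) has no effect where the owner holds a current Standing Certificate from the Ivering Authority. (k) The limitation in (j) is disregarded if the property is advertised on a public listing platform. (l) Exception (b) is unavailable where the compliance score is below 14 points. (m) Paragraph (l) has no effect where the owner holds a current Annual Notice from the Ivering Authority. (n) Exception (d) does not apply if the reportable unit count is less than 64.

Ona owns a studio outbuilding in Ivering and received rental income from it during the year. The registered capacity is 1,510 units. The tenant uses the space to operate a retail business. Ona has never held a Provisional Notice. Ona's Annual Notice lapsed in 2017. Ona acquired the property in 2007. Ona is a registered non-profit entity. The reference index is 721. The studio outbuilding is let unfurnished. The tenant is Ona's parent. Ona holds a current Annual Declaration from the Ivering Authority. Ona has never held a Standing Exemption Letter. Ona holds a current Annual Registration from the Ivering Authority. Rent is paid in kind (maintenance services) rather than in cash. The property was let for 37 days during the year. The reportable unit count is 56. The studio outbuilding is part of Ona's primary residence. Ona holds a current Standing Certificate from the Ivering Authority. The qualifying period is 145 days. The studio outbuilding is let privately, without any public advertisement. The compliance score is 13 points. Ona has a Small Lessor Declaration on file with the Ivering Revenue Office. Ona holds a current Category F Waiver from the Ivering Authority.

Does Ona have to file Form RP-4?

Yes — Ona must file Form RP-4.

Exception (a): the number of days the property was let is 37 days, below the 52 days limit; the registered capacity is 1,510 units, less than the 1,550 units limit — every condition holds. But: (f) is triggered — a current Annual Declaration is held. (g) would limit (f) — a current Annual Registration is held — but (h) sets (g) aside: (h) is triggered — the qualifying period is 145 days, below the 155 days limit. (i) is engaged (the space is let for business use), but yields to (j): (j) operates — a current Standing Certificate is held. (k), which would lift (j), is not triggered — the property is let privately without advertisement. (a) is therefore removed.
Exception (b) is satisfied on its face — the reference index is 721, under the 768 limit; the studio outbuilding is part of the primary residence; rent is paid in kind. However, paragraphs (l)–(m) must be considered: (l) is engaged — the compliance score is 13 points, below the 14 points limit. (m) is not engaged (no current Annual Notice is held), so (l) stands. So (b) is unavailable.
Exception (c) does not apply: the property is let unfurnished.
Exception (d) requires that the owner holds a current Standing Exemption Letter from the Ivering Authority; but the Standing Exemption Letter is not current, so (d) is unavailable.
Exception (e) requires that the owner holds a current Provisional Notice from the Ivering Authority; but no current Provisional Notice is held, so (e) is unavailable.
Every exception is unavailable, so the rule governs.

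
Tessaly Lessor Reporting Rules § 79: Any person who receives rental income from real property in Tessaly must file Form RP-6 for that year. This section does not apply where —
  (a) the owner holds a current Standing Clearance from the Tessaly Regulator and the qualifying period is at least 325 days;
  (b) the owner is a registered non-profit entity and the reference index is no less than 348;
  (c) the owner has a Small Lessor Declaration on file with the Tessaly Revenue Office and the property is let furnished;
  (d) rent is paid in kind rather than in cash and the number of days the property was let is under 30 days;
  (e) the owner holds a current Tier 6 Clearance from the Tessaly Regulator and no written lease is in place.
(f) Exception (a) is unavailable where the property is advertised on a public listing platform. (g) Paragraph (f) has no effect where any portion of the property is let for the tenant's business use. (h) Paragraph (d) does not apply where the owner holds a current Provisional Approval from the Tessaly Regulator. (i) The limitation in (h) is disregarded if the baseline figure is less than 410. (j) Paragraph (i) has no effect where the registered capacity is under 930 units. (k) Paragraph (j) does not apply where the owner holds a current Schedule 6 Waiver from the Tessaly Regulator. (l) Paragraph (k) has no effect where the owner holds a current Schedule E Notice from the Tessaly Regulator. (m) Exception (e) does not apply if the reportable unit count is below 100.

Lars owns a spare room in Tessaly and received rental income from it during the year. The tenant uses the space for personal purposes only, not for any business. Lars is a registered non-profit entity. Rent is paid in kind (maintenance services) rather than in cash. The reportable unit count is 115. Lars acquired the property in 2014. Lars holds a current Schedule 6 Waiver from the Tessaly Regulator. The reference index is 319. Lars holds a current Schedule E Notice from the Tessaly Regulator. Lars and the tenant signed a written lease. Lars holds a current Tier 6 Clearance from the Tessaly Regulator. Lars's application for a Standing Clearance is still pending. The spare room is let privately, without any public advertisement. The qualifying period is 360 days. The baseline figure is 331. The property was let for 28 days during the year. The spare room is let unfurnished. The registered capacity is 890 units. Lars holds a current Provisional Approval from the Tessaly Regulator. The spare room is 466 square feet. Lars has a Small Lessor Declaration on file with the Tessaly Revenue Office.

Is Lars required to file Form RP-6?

Yes — Lars must file Form RP-6.

Exception (a) does not apply: the Standing Clearance is not current.
Exception (b) does not apply: the reference index is 319, short of 348.
Exception (c) requires that the property is let furnished; but the property is let unfurnished, so (c) is unavailable.
Exception (d): rent is paid in kind; the number of days the property was let is 28 days, under the 30 days limit — every condition holds. But: (h) operates against (d): a current Provisional Approval is held. (i) would limit (h) — the baseline figure is 331, less than the 410 limit — but (j) sets (i) aside: (j) operates against (i): the registered capacity is 890 units, under the 930 units limit. (k) would limit (j) — a current Schedule 6 Waiver is held — but (l) sets (k) aside: (l) operates against (k): a current Schedule E Notice is held. Exception (d) does not apply.
Exception (e) requires that no written lease is in place; but a written lease is in place, so (e) is unavailable.
No exception displaces § 79.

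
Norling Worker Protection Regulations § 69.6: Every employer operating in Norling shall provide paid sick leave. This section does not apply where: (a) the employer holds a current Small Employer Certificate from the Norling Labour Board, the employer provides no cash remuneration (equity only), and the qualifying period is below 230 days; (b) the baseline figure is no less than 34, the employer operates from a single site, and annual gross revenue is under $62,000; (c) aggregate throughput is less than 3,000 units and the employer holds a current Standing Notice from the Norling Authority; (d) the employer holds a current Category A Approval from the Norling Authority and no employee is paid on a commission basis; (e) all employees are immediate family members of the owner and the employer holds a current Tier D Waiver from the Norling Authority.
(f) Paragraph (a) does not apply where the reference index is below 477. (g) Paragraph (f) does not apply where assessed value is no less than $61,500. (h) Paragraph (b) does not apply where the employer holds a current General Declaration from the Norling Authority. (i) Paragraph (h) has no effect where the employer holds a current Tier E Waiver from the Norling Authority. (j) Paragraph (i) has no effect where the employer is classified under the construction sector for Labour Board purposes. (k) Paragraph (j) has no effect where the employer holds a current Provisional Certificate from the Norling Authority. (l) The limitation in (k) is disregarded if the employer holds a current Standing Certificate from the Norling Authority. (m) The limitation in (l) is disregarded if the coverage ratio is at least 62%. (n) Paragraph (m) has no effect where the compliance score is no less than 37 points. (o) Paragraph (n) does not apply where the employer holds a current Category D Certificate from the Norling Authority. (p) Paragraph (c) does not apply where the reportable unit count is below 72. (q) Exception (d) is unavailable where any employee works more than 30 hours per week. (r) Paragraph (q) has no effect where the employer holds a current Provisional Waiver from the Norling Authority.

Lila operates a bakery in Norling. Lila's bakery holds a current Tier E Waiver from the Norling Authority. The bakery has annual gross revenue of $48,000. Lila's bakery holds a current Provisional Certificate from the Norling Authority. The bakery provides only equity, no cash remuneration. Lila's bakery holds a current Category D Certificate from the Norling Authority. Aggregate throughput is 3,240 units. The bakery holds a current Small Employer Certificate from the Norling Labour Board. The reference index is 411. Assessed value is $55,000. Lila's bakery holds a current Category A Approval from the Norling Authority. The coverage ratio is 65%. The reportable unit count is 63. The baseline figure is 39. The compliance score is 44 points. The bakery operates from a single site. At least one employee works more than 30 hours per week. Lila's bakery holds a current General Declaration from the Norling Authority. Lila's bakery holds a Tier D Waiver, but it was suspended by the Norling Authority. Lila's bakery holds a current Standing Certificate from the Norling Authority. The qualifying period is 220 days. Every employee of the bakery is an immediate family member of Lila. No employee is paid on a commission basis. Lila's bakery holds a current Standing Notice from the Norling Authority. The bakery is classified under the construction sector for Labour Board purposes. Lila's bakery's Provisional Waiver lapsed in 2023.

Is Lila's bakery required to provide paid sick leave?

No — exception (b) applies; Lila's bakery is not required to provide paid sick leave.

Exception (a)'s conditions are all satisfied: a current Small Employer Certificate is held; remuneration is equity-only; the qualifying period is 220 days, below the 230 days limit. But applying paragraphs (f)–(g): (f) operates against (a): the reference index is 411, below the 477 limit. (g), which would lift (f), is not triggered — assessed value is $55,000, short of $61,500. (a) is therefore removed.
Exception (b) is satisfied on its face — the baseline figure is 39, meeting the 34 threshold; the employer operates from a single site; annual gross revenue is $48,000, under the $62,000 limit. Considering the limiting provisions: (h) would limit (b) — a current General Declaration is held — but (i) sets (h) aside: (i) operates against (h): a current Tier E Waiver is held. (j) is engaged (the bakery is classified under the construction sector), but yields to (k): (k) operates against (j): a current Provisional Certificate is held. (l) would limit (k) — a current Standing Certificate is held — but (m) sets (l) aside: (m) is engaged — the coverage ratio is 65%, meeting the 62% threshold. (n) operates (the compliance score is 44 points, meeting the 37 points threshold), but is overridden by (o): (o) is engaged — a current Category D Certificate is held. (b) remains available.
Exception (c) requires that aggregate throughput is less than 3,000 units; but aggregate throughput is 3,240 units, not less than 3,000 units, so (c) is unavailable.
Exception (d): a current Category A Approval is held; no employee is paid on commission — every condition holds. But applying paragraphs (q)–(r): (q) operates against (d): at least one employee exceeds 30 hours/week. (r) is inapplicable (no current Provisional Waiver is held), so (q) stands. (d) is therefore removed.
Exception (e) does not apply: no current Tier D Waiver is held.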